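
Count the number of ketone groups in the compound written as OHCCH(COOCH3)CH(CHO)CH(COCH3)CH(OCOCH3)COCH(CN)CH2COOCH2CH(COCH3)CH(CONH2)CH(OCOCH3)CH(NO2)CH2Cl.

3

terminal –CHO: carbonyl C bonded to H and C → aldehyde.
pendant –COOCH3: carbonyl C bonded to C and –OCH3 → ester.
pendant –CHO: carbonyl C bonded to C and H → aldehyde.
pendant –COCH3: carbonyl C bonded to two carbons → ketone.
pendant –OC(=O)CH3: an acyloxy group → ester.
–C(=O)– with carbon on both sides → ketone.
pendant –C≡N: nitrile.
–C(=O)–O–C with C on the carbonyl side → ester.
pendant –COCH3: carbonyl C bonded to two carbons → ketone.
pendant –CONH2: carbonyl C bonded to C and N → amide.
pendant –OC(=O)CH3: an acyloxy group → ester.
–NO2 on an sp³ carbon → nitro (the N=O is not a carbonyl).
halogen on an sp³ carbon → alkyl halide.
Ketone appears at: CH(COCH3), CO, CH(COCH3) → 3.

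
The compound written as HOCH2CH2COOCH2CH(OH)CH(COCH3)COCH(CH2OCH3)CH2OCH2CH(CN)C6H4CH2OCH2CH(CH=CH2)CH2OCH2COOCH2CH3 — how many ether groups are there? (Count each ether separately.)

Reading the structure from left to right:
  HOCH2: HO– on an sp³ carbon → alcohol.
  CH2COOCH2: –C(=O)–O–C with C on the carbonyl side → ester.
  CH(OH): –OH on an sp³ carbon → alcohol (secondary).
  CH(COCH3): pendant –COCH3: carbonyl C bonded to two carbons → ketone.
  CO: –C(=O)– with carbon on both sides → ketone.
  CH(CH2OCH3): pendant –CH2OCH3: C–O–C linkage → ether.
  CH2OCH2: C–O–C with sp³ carbons on both sides and no adjacent C=O → ether.
  CH(CN): pendant –C≡N: nitrile.
  C6H4: para-disubstituted benzene ring → arene.
  CH2OCH2: C–O–C with sp³ carbons on both sides and no adjacent C=O → ether.
  CH(CH=CH2): pendant –CH=CH2: C=C double bond → alkene.
  CH2OCH2: C–O–C with sp³ carbons on both sides and no adjacent C=O → ether.
  COOCH2CH3: –C(=O)OCH2CH3: carbonyl C bonded to C and to –OEt → ester.
Ether appears at: CH(CH2OCH3), CH2OCH2, CH2OCH2, CH2OCH2 → 4.

4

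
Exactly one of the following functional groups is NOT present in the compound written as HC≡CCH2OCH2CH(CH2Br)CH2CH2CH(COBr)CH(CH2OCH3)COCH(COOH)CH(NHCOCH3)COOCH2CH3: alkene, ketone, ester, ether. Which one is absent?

ester: present (COOCH2CH3 — –C(=O)OCH2CH3: carbonyl C bonded to C and to –OEt → ester).
ketone: present (CO — –C(=O)– with carbon on both sides → ketone).
ether: present (CH2OCH2 — C–O–C with sp³ carbons on both sides and no adjacent C=O → ether).
alkene: no segment matches this pattern.

alkene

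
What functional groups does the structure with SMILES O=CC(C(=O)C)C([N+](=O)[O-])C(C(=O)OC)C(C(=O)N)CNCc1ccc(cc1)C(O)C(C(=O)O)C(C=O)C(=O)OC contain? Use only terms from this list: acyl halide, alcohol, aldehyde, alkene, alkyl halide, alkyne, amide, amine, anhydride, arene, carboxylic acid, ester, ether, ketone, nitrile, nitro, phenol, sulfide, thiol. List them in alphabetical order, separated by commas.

alcohol, aldehyde, amide, amine, arene, carboxylic acid, ester, ketone, nitro

terminal –CHO: carbonyl C bonded to H and C → aldehyde.
pendant –COCH3: carbonyl C bonded to two carbons → ketone.
–NO2 on an sp³ carbon → nitro (the N=O is not a carbonyl).
pendant –COOCH3: carbonyl C bonded to C and –OCH3 → ester.
pendant –CONH2: carbonyl C bonded to C and N → amide.
C–N–C with sp³ carbons and no adjacent C=O → amine (secondary).
para-disubstituted benzene ring → arene.
–OH on an sp³ carbon → alcohol (secondary).
pendant –COOH: carbonyl C bonded to C and –OH → carboxylic acid.
pendant –CHO: carbonyl C bonded to C and H → aldehyde.
–C(=O)OCH3: carbonyl C bonded to C and to –OCH3 → ester (not ketone + ether).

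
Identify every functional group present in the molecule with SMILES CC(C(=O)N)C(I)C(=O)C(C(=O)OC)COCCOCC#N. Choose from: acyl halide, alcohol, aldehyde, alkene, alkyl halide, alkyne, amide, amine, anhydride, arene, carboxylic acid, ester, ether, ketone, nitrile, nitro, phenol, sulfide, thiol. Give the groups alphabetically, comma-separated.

alkyl halide, amide, ester, ether, ketone, nitrile

Working along the chain:
  CH(CONH2): pendant –CONH2: carbonyl C bonded to C and N → amide.
  CH(I): halogen on an sp³ carbon → alkyl halide.
  CO: –C(=O)– with carbon on both sides → ketone.
  CH(COOCH3): pendant –COOCH3: carbonyl C bonded to C and –OCH3 → ester.
  CH2OCH2: C–O–C with sp³ carbons on both sides and no adjacent C=O → ether.
  CH2OCH2: C–O–C with sp³ carbons on both sides and no adjacent C=O → ether.
  CN: –C≡N: carbon triple-bonded to nitrogen → nitrile.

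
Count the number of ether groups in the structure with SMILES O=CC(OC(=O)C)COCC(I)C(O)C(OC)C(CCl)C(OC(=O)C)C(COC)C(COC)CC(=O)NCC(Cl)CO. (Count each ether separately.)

4

terminal –CHO: carbonyl C bonded to H and C → aldehyde.
pendant –OC(=O)CH3: an acyloxy group → ester.
C–O–C with sp³ carbons on both sides and no adjacent C=O → ether.
halogen on an sp³ carbon → alkyl halide.
–OH on an sp³ carbon → alcohol (secondary).
pendant –OCH3: C–O–C with sp³ C, no adjacent C=O → ether.
pendant –CH2X: halogen on sp³ carbon → alkyl halide.
pendant –OC(=O)CH3: an acyloxy group → ester.
pendant –CH2OCH3: C–O–C linkage → ether.
pendant –CH2OCH3: C–O–C linkage → ether.
–C(=O)–N– linkage → amide (the N is not an amine).
halogen on an sp³ carbon → alkyl halide.
–OH on an sp³ carbon → alcohol.
Ether appears at: CH2OCH2, CH(OCH3), CH(CH2OCH3), CH(CH2OCH3) → 4.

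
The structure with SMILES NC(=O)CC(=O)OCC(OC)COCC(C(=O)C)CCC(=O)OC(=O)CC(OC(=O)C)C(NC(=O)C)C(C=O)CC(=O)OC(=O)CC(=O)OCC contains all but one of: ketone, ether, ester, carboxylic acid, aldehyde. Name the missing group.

carboxylic acid

ether: present (CH(OCH3) — pendant –OCH3: C–O–C with sp³ C, no adjacent C=O → ether).
aldehyde: present (CH(CHO) — pendant –CHO: carbonyl C bonded to C and H → aldehyde).
ester: present (CH2COOCH2 — –C(=O)–O–C with C on the carbonyl side → ester).
ketone: present (CH(COCH3) — pendant –COCH3: carbonyl C bonded to two carbons → ketone).
carboxylic acid: absent. In each of CH2COOCH2, CH(OCOCH3) and COOCH2CH3, the acyl oxygen is bonded to carbon (–O–C), not to H, so this is an ester. In each of H2NCO and CH(NHCOCH3), the carbonyl is bonded to nitrogen, not to –OH; that is an amide.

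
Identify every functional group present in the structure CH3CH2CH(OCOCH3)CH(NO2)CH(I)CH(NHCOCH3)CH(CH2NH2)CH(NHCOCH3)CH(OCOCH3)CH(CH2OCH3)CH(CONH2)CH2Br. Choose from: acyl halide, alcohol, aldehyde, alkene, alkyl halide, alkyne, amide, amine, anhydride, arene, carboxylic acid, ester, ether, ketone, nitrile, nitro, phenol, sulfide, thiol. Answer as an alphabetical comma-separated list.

alkyl halide, amide, amine, ester, ether, nitro

pendant –OC(=O)CH3: an acyloxy group → ester.
–NO2 on an sp³ carbon → nitro (the N=O is not a carbonyl).
halogen on an sp³ carbon → alkyl halide.
pendant –NHC(=O)CH3: N bonded to a carbonyl → amide (not amine).
pendant –CH2NH2: N on sp³ C, no adjacent C=O → amine.
pendant –NHC(=O)CH3: N bonded to a carbonyl → amide (not amine).
pendant –OC(=O)CH3: an acyloxy group → ester.
pendant –CH2OCH3: C–O–C linkage → ether.
pendant –CONH2: carbonyl C bonded to C and N → amide.
halogen on an sp³ carbon → alkyl halide.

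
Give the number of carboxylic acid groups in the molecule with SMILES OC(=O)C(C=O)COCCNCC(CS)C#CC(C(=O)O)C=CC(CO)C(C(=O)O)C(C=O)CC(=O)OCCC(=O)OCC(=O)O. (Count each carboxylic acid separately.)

4

Reading the structure from left to right:
  HOOC: –COOH: carbonyl C bonded to –OH and C → carboxylic acid (the –OH is not a separate alcohol).
  CH(CHO): pendant –CHO: carbonyl C bonded to C and H → aldehyde.
  CH2OCH2: C–O–C with sp³ carbons on both sides and no adjacent C=O → ether.
  CH2NHCH2: C–N–C with sp³ carbons and no adjacent C=O → amine (secondary).
  CH(CH2SH): pendant –CH2SH → thiol.
  C≡C: C≡C triple bond → alkyne.
  CH(COOH): pendant –COOH: carbonyl C bonded to C and –OH → carboxylic acid.
  CH=CH: C=C double bond → alkene.
  CH(CH2OH): pendant –CH2OH on an sp³ backbone C → alcohol.
  CH(COOH): pendant –COOH: carbonyl C bonded to C and –OH → carboxylic acid.
  CH(CHO): pendant –CHO: carbonyl C bonded to C and H → aldehyde.
  CH2COOCH2: –C(=O)–O–C with C on the carbonyl side → ester.
  CH2COOCH2: –C(=O)–O–C with C on the carbonyl side → ester.
  COOH: –COOH: carbonyl C bonded to –OH and C → carboxylic acid (the –OH is not a separate alcohol).
Carboxylic acid appears at: HOOC, CH(COOH), CH(COOH), COOH → 4.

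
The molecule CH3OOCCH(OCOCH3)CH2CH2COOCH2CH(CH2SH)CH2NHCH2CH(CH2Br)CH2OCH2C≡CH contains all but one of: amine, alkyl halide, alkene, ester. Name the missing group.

alkene

amine: present (CH2NHCH2 — C–N–C with sp³ carbons and no adjacent C=O → amine (secondary)).
alkyl halide: present (CH(CH2Br) — pendant –CH2X: halogen on sp³ carbon → alkyl halide).
ester: present (CH3OOC — CH3O–C(=O)–: carbonyl C bonded to C and to –OCH3 → ester (not ketone + ether)).
alkene: no segment matches this pattern.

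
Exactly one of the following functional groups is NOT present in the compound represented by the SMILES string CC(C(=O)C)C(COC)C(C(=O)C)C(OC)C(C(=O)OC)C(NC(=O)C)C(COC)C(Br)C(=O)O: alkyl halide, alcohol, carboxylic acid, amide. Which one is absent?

alcohol

amide: present (CH(NHCOCH3) — pendant –NHC(=O)CH3: N bonded to a carbonyl → amide (not amine)).
carboxylic acid: present (COOH — –COOH: carbonyl C bonded to –OH and C → carboxylic acid (the –OH is not a separate alcohol)).
alkyl halide: present (CH(Br) — halogen on an sp³ carbon → alkyl halide).
alcohol: absent. In COOH, the –OH sits on a carbonyl carbon, making it part of a carboxylic acid, not an alcohol.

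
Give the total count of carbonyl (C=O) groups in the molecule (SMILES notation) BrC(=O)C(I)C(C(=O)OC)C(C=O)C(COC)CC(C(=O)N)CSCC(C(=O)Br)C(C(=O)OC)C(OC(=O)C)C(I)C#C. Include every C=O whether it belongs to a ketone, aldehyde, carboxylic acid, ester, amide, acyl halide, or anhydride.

BrCO: acyl halide, 1 C=O (running total 1).
CH(COOCH3): ester, 1 C=O (running total 2).
CH(CHO): aldehyde, 1 C=O (running total 3).
CH(CONH2): amide, 1 C=O (running total 4).
CH(COBr): acyl halide, 1 C=O (running total 5).
CH(COOCH3): ester, 1 C=O (running total 6).
CH(OCOCH3): ester, 1 C=O (running total 7).

7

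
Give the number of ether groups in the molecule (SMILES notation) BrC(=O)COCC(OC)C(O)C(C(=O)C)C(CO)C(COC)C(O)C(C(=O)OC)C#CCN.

3

–C(=O)Br: carbonyl C bonded to C and to a halogen → acyl halide (not alkyl halide).
C–O–C with sp³ carbons on both sides and no adjacent C=O → ether.
pendant –OCH3: C–O–C with sp³ C, no adjacent C=O → ether.
–OH on an sp³ carbon → alcohol (secondary).
pendant –COCH3: carbonyl C bonded to two carbons → ketone.
pendant –CH2OH on an sp³ backbone C → alcohol.
pendant –CH2OCH3: C–O–C linkage → ether.
–OH on an sp³ carbon → alcohol (secondary).
pendant –COOCH3: carbonyl C bonded to C and –OCH3 → ester.
C≡C triple bond → alkyne.
–NH2 on an sp³ carbon with no adjacent C=O → amine.
Ether appears at: CH2OCH2, CH(OCH3), CH(CH2OCH3) → 3.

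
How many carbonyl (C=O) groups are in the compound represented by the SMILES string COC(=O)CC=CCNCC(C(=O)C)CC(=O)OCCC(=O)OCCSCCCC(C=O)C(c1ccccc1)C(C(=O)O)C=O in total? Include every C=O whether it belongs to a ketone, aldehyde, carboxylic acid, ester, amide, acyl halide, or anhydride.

CH3OOC: ester, 1 C=O (running total 1).
CH(COCH3): ketone, 1 C=O (running total 2).
CH2COOCH2: ester, 1 C=O (running total 3).
CH2COOCH2: ester, 1 C=O (running total 4).
CH(CHO): aldehyde, 1 C=O (running total 5).
CH(COOH): carboxylic acid, 1 C=O (running total 6).
CHO: aldehyde, 1 C=O (running total 7).

7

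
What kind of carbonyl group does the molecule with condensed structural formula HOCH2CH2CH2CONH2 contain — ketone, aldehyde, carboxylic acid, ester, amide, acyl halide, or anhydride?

The carbonyl is in the CONH2 segment: –C(=O)NH2: carbonyl C bonded to C and to N → amide (the N is not a separate amine).

amide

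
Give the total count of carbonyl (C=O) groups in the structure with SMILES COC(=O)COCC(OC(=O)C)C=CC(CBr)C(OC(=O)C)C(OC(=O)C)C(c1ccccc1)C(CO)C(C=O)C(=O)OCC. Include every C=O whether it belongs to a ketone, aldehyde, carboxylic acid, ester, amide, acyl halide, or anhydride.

6

CH3OOC: ester, 1 C=O (running total 1).
CH(OCOCH3): ester, 1 C=O (running total 2).
CH(OCOCH3): ester, 1 C=O (running total 3).
CH(OCOCH3): ester, 1 C=O (running total 4).
CH(CHO): aldehyde, 1 C=O (running total 5).
COOCH2CH3: ester, 1 C=O (running total 6).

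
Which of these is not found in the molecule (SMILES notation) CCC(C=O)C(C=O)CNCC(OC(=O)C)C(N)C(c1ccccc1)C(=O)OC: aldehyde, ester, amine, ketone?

ester: present (CH(OCOCH3) — pendant –OC(=O)CH3: an acyloxy group → ester).
amine: present (CH2NHCH2 — C–N–C with sp³ carbons and no adjacent C=O → amine (secondary)).
aldehyde: present (CH(CHO) — pendant –CHO: carbonyl C bonded to C and H → aldehyde).
ketone: absent. In each of CH(OCOCH3) and COOCH3, the C=O is bonded to an –O–C group, which defines an ester, not a ketone. In CH(CHO), the carbonyl carbon carries an H, so it is an aldehyde, not a ketone.

ketone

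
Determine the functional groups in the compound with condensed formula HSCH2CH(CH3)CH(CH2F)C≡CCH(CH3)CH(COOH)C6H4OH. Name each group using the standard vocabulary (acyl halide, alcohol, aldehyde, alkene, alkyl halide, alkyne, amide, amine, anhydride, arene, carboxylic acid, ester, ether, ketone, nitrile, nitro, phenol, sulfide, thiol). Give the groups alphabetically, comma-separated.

Taking each segment in turn:
  HSCH2: –SH on an sp³ carbon → thiol.
  CH(CH2F): pendant –CH2X: halogen on sp³ carbon → alkyl halide.
  C≡C: C≡C triple bond → alkyne.
  CH(COOH): pendant –COOH: carbonyl C bonded to C and –OH → carboxylic acid.
  C6H4OH: –OH attached directly to an aromatic ring → phenol (not alcohol); the ring itself is an arene.

alkyl halide, alkyne, arene, carboxylic acid, phenol, thiol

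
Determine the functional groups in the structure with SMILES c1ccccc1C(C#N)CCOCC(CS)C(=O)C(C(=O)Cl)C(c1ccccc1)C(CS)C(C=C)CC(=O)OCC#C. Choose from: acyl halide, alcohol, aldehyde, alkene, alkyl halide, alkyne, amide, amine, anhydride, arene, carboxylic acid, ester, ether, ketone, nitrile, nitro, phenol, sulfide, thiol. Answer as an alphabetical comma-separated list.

C6H5– phenyl ring → arene.
pendant –C≡N: nitrile.
C–O–C with sp³ carbons on both sides and no adjacent C=O → ether.
pendant –CH2SH → thiol.
–C(=O)– with carbon on both sides → ketone.
pendant –C(=O)X: carbonyl C bonded to C and halogen → acyl halide.
pendant –C6H5: benzene ring → arene.
pendant –CH2SH → thiol.
pendant –CH=CH2: C=C double bond → alkene.
–C(=O)–O–C with C on the carbonyl side → ester.
C≡C triple bond → alkyne.

acyl halide, alkene, alkyne, arene, ester, ether, ketone, nitrile, thiol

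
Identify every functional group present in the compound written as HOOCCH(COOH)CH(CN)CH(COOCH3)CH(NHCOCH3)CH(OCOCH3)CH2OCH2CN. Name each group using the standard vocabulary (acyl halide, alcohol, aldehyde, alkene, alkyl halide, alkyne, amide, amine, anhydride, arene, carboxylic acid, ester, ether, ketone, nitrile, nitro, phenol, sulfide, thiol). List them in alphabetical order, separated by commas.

amide, carboxylic acid, ester, ether, nitrile

–COOH: carbonyl C bonded to –OH and C → carboxylic acid (the –OH is not a separate alcohol).
pendant –COOH: carbonyl C bonded to C and –OH → carboxylic acid.
pendant –C≡N: nitrile.
pendant –COOCH3: carbonyl C bonded to C and –OCH3 → ester.
pendant –NHC(=O)CH3: N bonded to a carbonyl → amide (not amine).
pendant –OC(=O)CH3: an acyloxy group → ester.
C–O–C with sp³ carbons on both sides and no adjacent C=O → ether.
–C≡N: carbon triple-bonded to nitrogen → nitrile.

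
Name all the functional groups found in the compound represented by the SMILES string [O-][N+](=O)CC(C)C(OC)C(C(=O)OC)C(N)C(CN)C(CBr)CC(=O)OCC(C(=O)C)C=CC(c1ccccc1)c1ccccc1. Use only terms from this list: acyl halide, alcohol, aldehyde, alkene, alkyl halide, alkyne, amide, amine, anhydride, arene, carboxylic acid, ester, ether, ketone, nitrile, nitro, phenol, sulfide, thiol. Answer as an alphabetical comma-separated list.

alkene, alkyl halide, amine, arene, ester, ether, ketone, nitro

Reading the structure from left to right:
  O2NCH2: –NO2 on carbon → nitro group.
  CH(OCH3): pendant –OCH3: C–O–C with sp³ C, no adjacent C=O → ether.
  CH(COOCH3): pendant –COOCH3: carbonyl C bonded to C and –OCH3 → ester.
  CH(NH2): –NH2 on an sp³ carbon with no adjacent C=O → amine.
  CH(CH2NH2): pendant –CH2NH2: N on sp³ C, no adjacent C=O → amine.
  CH(CH2Br): pendant –CH2X: halogen on sp³ carbon → alkyl halide.
  CH2COOCH2: –C(=O)–O–C with C on the carbonyl side → ester.
  CH(COCH3): pendant –COCH3: carbonyl C bonded to two carbons → ketone.
  CH=CH: C=C double bond → alkene.
  CH(C6H5): pendant –C6H5: benzene ring → arene.
  C6H5: –C6H5 phenyl ring → arene.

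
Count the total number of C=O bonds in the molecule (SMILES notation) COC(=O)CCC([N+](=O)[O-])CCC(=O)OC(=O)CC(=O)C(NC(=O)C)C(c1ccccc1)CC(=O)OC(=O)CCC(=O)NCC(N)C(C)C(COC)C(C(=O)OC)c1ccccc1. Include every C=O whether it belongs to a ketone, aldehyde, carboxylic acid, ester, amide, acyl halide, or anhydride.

9

CH3OOC: ester, 1 C=O (running total 1).
CH2CO-O-COCH2: anhydride, 2 C=O (running total 3).
CO: ketone, 1 C=O (running total 4).
CH(NHCOCH3): amide, 1 C=O (running total 5).
CH2CO-O-COCH2: anhydride, 2 C=O (running total 7).
CH2CONHCH2: amide, 1 C=O (running total 8).
CH(COOCH3): ester, 1 C=O (running total 9).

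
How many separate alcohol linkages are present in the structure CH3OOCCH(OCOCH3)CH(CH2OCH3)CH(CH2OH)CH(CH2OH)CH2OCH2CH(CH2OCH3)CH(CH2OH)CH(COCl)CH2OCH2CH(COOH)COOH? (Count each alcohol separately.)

3

Taking each segment in turn:
  CH3OOC: CH3O–C(=O)–: carbonyl C bonded to C and to –OCH3 → ester (not ketone + ether).
  CH(OCOCH3): pendant –OC(=O)CH3: an acyloxy group → ester.
  CH(CH2OCH3): pendant –CH2OCH3: C–O–C linkage → ether.
  CH(CH2OH): pendant –CH2OH on an sp³ backbone C → alcohol.
  CH(CH2OH): pendant –CH2OH on an sp³ backbone C → alcohol.
  CH2OCH2: C–O–C with sp³ carbons on both sides and no adjacent C=O → ether.
  CH(CH2OCH3): pendant –CH2OCH3: C–O–C linkage → ether.
  CH(CH2OH): pendant –CH2OH on an sp³ backbone C → alcohol.
  CH(COCl): pendant –C(=O)X: carbonyl C bonded to C and halogen → acyl halide.
  CH2OCH2: C–O–C with sp³ carbons on both sides and no adjacent C=O → ether.
  CH(COOH): pendant –COOH: carbonyl C bonded to C and –OH → carboxylic acid.
  COOH: –COOH: carbonyl C bonded to –OH and C → carboxylic acid (the –OH is not a separate alcohol).
Alcohol appears at: CH(CH2OH), CH(CH2OH), CH(CH2OH) → 3.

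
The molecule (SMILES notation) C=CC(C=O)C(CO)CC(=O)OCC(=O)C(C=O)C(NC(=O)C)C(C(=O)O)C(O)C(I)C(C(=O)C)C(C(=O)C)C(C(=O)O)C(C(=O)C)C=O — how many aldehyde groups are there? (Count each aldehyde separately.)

Reading the structure from left to right:
  CH2=CH: C=C double bond → alkene.
  CH(CHO): pendant –CHO: carbonyl C bonded to C and H → aldehyde.
  CH(CH2OH): pendant –CH2OH on an sp³ backbone C → alcohol.
  CH2COOCH2: –C(=O)–O–C with C on the carbonyl side → ester.
  CO: –C(=O)– with carbon on both sides → ketone.
  CH(CHO): pendant –CHO: carbonyl C bonded to C and H → aldehyde.
  CH(NHCOCH3): pendant –NHC(=O)CH3: N bonded to a carbonyl → amide (not amine).
  CH(COOH): pendant –COOH: carbonyl C bonded to C and –OH → carboxylic acid.
  CH(OH): –OH on an sp³ carbon → alcohol (secondary).
  CH(I): halogen on an sp³ carbon → alkyl halide.
  CH(COCH3): pendant –COCH3: carbonyl C bonded to two carbons → ketone.
  CH(COCH3): pendant –COCH3: carbonyl C bonded to two carbons → ketone.
  CH(COOH): pendant –COOH: carbonyl C bonded to C and –OH → carboxylic acid.
  CH(COCH3): pendant –COCH3: carbonyl C bonded to two carbons → ketone.
  CHO: terminal –CHO: carbonyl C bonded to H and C → aldehyde.
Aldehyde appears at: CH(CHO), CH(CHO), CHO → 3.

3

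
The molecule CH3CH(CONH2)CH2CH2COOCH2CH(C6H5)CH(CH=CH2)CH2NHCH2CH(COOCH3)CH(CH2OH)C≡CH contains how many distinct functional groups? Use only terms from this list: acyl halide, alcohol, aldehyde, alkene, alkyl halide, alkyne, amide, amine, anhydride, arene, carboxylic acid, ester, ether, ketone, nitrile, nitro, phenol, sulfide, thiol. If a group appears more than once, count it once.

7

Working along the chain:
  CH(CONH2): pendant –CONH2: carbonyl C bonded to C and N → amide.
  CH2COOCH2: –C(=O)–O–C with C on the carbonyl side → ester.
  CH(C6H5): pendant –C6H5: benzene ring → arene.
  CH(CH=CH2): pendant –CH=CH2: C=C double bond → alkene.
  CH2NHCH2: C–N–C with sp³ carbons and no adjacent C=O → amine (secondary).
  CH(COOCH3): pendant –COOCH3: carbonyl C bonded to C and –OCH3 → ester.
  CH(CH2OH): pendant –CH2OH on an sp³ backbone C → alcohol.
  C≡CH: C≡C triple bond → alkyne.
Distinct types present: alcohol, alkene, alkyne, amide, amine, arene, ester.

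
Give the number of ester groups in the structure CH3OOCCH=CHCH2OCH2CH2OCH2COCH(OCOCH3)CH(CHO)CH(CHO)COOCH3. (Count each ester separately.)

3

CH3O–C(=O)–: carbonyl C bonded to C and to –OCH3 → ester (not ketone + ether).
C=C double bond → alkene.
C–O–C with sp³ carbons on both sides and no adjacent C=O → ether.
C–O–C with sp³ carbons on both sides and no adjacent C=O → ether.
–C(=O)– with carbon on both sides → ketone.
pendant –OC(=O)CH3: an acyloxy group → ester.
pendant –CHO: carbonyl C bonded to C and H → aldehyde.
pendant –CHO: carbonyl C bonded to C and H → aldehyde.
–C(=O)OCH3: carbonyl C bonded to C and to –OCH3 → ester (not ketone + ether).
Ester appears at: CH3OOC, CH(OCOCH3), COOCH3 → 3.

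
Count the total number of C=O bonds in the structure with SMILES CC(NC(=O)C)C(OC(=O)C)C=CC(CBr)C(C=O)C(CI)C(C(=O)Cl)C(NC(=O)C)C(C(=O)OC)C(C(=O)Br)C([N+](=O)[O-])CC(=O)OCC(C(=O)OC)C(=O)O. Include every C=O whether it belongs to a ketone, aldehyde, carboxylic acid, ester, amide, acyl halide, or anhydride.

10

CH(NHCOCH3): amide, 1 C=O (running total 1).
CH(OCOCH3): ester, 1 C=O (running total 2).
CH(CHO): aldehyde, 1 C=O (running total 3).
CH(COCl): acyl halide, 1 C=O (running total 4).
CH(NHCOCH3): amide, 1 C=O (running total 5).
CH(COOCH3): ester, 1 C=O (running total 6).
CH(COBr): acyl halide, 1 C=O (running total 7).
CH2COOCH2: ester, 1 C=O (running total 8).
CH(COOCH3): ester, 1 C=O (running total 9).
COOH: carboxylic acid, 1 C=O (running total 10).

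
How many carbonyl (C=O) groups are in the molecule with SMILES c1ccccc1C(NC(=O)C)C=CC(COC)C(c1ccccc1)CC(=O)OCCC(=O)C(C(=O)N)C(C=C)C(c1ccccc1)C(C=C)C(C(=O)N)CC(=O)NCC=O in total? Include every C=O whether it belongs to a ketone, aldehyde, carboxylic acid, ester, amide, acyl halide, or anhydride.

7

CH(NHCOCH3): amide, 1 C=O (running total 1).
CH2COOCH2: ester, 1 C=O (running total 2).
CO: ketone, 1 C=O (running total 3).
CH(CONH2): amide, 1 C=O (running total 4).
CH(CONH2): amide, 1 C=O (running total 5).
CH2CONHCH2: amide, 1 C=O (running total 6).
CHO: aldehyde, 1 C=O (running total 7).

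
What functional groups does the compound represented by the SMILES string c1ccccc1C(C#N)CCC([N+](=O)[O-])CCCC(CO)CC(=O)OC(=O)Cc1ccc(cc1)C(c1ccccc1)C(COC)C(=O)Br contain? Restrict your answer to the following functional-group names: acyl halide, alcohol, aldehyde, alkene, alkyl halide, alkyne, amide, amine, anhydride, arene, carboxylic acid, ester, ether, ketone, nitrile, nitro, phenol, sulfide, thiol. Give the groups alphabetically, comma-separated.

Working along the chain:
  C6H5: C6H5– phenyl ring → arene.
  CH(CN): pendant –C≡N: nitrile.
  CH(NO2): –NO2 on an sp³ carbon → nitro (the N=O is not a carbonyl).
  CH(CH2OH): pendant –CH2OH on an sp³ backbone C → alcohol.
  CH2CO-O-COCH2: two acyl groups sharing one oxygen, –C(=O)–O–C(=O)– → anhydride.
  C6H4: para-disubstituted benzene ring → arene.
  CH(C6H5): pendant –C6H5: benzene ring → arene.
  CH(CH2OCH3): pendant –CH2OCH3: C–O–C linkage → ether.
  COBr: –C(=O)Br: carbonyl C bonded to C and to a halogen → acyl halide (not alkyl halide).

acyl halide, alcohol, anhydride, arene, ether, nitrile, nitro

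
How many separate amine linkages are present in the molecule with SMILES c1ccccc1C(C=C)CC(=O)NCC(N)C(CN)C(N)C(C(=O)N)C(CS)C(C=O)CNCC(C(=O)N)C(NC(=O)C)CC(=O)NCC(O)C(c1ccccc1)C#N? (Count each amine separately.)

Taking each segment in turn:
  C6H5: C6H5– phenyl ring → arene.
  CH(CH=CH2): pendant –CH=CH2: C=C double bond → alkene.
  CH2CONHCH2: –C(=O)–N– linkage → amide (the N is not an amine).
  CH(NH2): –NH2 on an sp³ carbon with no adjacent C=O → amine.
  CH(CH2NH2): pendant –CH2NH2: N on sp³ C, no adjacent C=O → amine.
  CH(NH2): –NH2 on an sp³ carbon with no adjacent C=O → amine.
  CH(CONH2): pendant –CONH2: carbonyl C bonded to C and N → amide.
  CH(CH2SH): pendant –CH2SH → thiol.
  CH(CHO): pendant –CHO: carbonyl C bonded to C and H → aldehyde.
  CH2NHCH2: C–N–C with sp³ carbons and no adjacent C=O → amine (secondary).
  CH(CONH2): pendant –CONH2: carbonyl C bonded to C and N → amide.
  CH(NHCOCH3): pendant –NHC(=O)CH3: N bonded to a carbonyl → amide (not amine).
  CH2CONHCH2: –C(=O)–N– linkage → amide (the N is not an amine).
  CH(OH): –OH on an sp³ carbon → alcohol (secondary).
  CH(C6H5): pendant –C6H5: benzene ring → arene.
  CN: –C≡N: carbon triple-bonded to nitrogen → nitrile.
Amine appears at: CH(NH2), CH(CH2NH2), CH(NH2), CH2NHCH2 → 4.

4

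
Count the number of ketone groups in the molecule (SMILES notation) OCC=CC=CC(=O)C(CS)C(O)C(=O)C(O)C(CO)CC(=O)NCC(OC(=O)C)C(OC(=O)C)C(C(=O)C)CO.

Working along the chain:
  HOCH2: HO– on an sp³ carbon → alcohol.
  CH=CH: C=C double bond → alkene.
  CH=CH: C=C double bond → alkene.
  CO: –C(=O)– with carbon on both sides → ketone.
  CH(CH2SH): pendant –CH2SH → thiol.
  CH(OH): –OH on an sp³ carbon → alcohol (secondary).
  CO: –C(=O)– with carbon on both sides → ketone.
  CH(OH): –OH on an sp³ carbon → alcohol (secondary).
  CH(CH2OH): pendant –CH2OH on an sp³ backbone C → alcohol.
  CH2CONHCH2: –C(=O)–N– linkage → amide (the N is not an amine).
  CH(OCOCH3): pendant –OC(=O)CH3: an acyloxy group → ester.
  CH(OCOCH3): pendant –OC(=O)CH3: an acyloxy group → ester.
  CH(COCH3): pendant –COCH3: carbonyl C bonded to two carbons → ketone.
  CH2OH: –OH on an sp³ carbon → alcohol.
Ketone appears at: CO, CO, CH(COCH3) → 3.

3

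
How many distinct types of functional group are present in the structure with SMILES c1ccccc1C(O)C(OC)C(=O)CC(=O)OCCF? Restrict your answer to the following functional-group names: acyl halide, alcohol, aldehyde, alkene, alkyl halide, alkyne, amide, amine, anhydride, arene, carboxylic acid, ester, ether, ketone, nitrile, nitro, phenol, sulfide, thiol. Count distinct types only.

Taking each segment in turn:
  C6H5: C6H5– phenyl ring → arene.
  CH(OH): –OH on an sp³ carbon → alcohol (secondary).
  CH(OCH3): pendant –OCH3: C–O–C with sp³ C, no adjacent C=O → ether.
  CO: –C(=O)– with carbon on both sides → ketone.
  CH2COOCH2: –C(=O)–O–C with C on the carbonyl side → ester.
  CH2F: halogen on an sp³ carbon → alkyl halide.
Distinct types present: alcohol, alkyl halide, arene, ester, ether, ketone.

6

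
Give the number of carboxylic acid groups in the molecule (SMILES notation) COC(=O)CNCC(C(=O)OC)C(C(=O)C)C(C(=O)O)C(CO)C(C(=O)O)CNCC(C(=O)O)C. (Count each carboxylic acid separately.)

3

Working along the chain:
  CH3OOC: CH3O–C(=O)–: carbonyl C bonded to C and to –OCH3 → ester (not ketone + ether).
  CH2NHCH2: C–N–C with sp³ carbons and no adjacent C=O → amine (secondary).
  CH(COOCH3): pendant –COOCH3: carbonyl C bonded to C and –OCH3 → ester.
  CH(COCH3): pendant –COCH3: carbonyl C bonded to two carbons → ketone.
  CH(COOH): pendant –COOH: carbonyl C bonded to C and –OH → carboxylic acid.
  CH(CH2OH): pendant –CH2OH on an sp³ backbone C → alcohol.
  CH(COOH): pendant –COOH: carbonyl C bonded to C and –OH → carboxylic acid.
  CH2NHCH2: C–N–C with sp³ carbons and no adjacent C=O → amine (secondary).
  CH(COOH): pendant –COOH: carbonyl C bonded to C and –OH → carboxylic acid.
Carboxylic acid appears at: CH(COOH), CH(COOH), CH(COOH) → 3.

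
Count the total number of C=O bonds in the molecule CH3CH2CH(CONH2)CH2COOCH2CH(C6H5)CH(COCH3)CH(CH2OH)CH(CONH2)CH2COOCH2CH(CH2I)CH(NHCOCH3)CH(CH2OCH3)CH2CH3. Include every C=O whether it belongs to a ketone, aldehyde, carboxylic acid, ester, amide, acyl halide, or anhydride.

CH(CONH2): amide, 1 C=O (running total 1).
CH2COOCH2: ester, 1 C=O (running total 2).
CH(COCH3): ketone, 1 C=O (running total 3).
CH(CONH2): amide, 1 C=O (running total 4).
CH2COOCH2: ester, 1 C=O (running total 5).
CH(NHCOCH3): amide, 1 C=O (running total 6).

6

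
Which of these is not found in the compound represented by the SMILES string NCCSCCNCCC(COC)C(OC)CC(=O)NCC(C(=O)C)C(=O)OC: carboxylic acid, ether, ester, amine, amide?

carboxylic acid

ester: present (COOCH3 — –C(=O)OCH3: carbonyl C bonded to C and to –OCH3 → ester (not ketone + ether)).
ether: present (CH(CH2OCH3) — pendant –CH2OCH3: C–O–C linkage → ether).
amine: present (H2NCH2 — –NH2 on an sp³ carbon with no adjacent C=O → amine).
amide: present (CH2CONHCH2 — –C(=O)–N– linkage → amide (the N is not an amine)).
carboxylic acid: absent. In COOCH3, the acyl oxygen is bonded to carbon (–O–C), not to H, so this is an ester. In CH2CONHCH2, the carbonyl is bonded to nitrogen, not to –OH; that is an amide.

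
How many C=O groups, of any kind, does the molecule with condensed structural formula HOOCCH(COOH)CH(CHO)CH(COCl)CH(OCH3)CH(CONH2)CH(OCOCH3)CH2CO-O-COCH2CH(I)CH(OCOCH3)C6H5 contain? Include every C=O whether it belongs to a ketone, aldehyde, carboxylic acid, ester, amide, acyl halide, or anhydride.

9

HOOC: carboxylic acid, 1 C=O (running total 1).
CH(COOH): carboxylic acid, 1 C=O (running total 2).
CH(CHO): aldehyde, 1 C=O (running total 3).
CH(COCl): acyl halide, 1 C=O (running total 4).
CH(CONH2): amide, 1 C=O (running total 5).
CH(OCOCH3): ester, 1 C=O (running total 6).
CH2CO-O-COCH2: anhydride, 2 C=O (running total 8).
CH(OCOCH3): ester, 1 C=O (running total 9).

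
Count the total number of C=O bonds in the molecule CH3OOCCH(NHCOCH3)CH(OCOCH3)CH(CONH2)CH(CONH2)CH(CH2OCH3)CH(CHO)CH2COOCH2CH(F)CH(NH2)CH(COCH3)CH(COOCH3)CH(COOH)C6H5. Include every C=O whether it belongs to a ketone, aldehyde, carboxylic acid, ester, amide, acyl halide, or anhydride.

10

CH3OOC: ester, 1 C=O (running total 1).
CH(NHCOCH3): amide, 1 C=O (running total 2).
CH(OCOCH3): ester, 1 C=O (running total 3).
CH(CONH2): amide, 1 C=O (running total 4).
CH(CONH2): amide, 1 C=O (running total 5).
CH(CHO): aldehyde, 1 C=O (running total 6).
CH2COOCH2: ester, 1 C=O (running total 7).
CH(COCH3): ketone, 1 C=O (running total 8).
CH(COOCH3): ester, 1 C=O (running total 9).
CH(COOH): carboxylic acid, 1 C=O (running total 10).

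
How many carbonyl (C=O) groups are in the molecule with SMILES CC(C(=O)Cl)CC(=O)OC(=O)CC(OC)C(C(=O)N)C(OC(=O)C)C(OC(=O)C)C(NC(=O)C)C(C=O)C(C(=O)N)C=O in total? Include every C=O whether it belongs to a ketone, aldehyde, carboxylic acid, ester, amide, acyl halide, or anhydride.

10

CH(COCl): acyl halide, 1 C=O (running total 1).
CH2CO-O-COCH2: anhydride, 2 C=O (running total 3).
CH(CONH2): amide, 1 C=O (running total 4).
CH(OCOCH3): ester, 1 C=O (running total 5).
CH(OCOCH3): ester, 1 C=O (running total 6).
CH(NHCOCH3): amide, 1 C=O (running total 7).
CH(CHO): aldehyde, 1 C=O (running total 8).
CH(CONH2): amide, 1 C=O (running total 9).
CHO: aldehyde, 1 C=O (running total 10).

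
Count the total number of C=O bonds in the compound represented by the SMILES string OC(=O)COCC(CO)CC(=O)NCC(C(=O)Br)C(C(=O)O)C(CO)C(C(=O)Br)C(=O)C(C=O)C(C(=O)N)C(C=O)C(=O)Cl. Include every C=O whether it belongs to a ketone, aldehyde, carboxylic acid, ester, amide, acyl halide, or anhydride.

10

HOOC: carboxylic acid, 1 C=O (running total 1).
CH2CONHCH2: amide, 1 C=O (running total 2).
CH(COBr): acyl halide, 1 C=O (running total 3).
CH(COOH): carboxylic acid, 1 C=O (running total 4).
CH(COBr): acyl halide, 1 C=O (running total 5).
CO: ketone, 1 C=O (running total 6).
CH(CHO): aldehyde, 1 C=O (running total 7).
CH(CONH2): amide, 1 C=O (running total 8).
CH(CHO): aldehyde, 1 C=O (running total 9).
COCl: acyl halide, 1 C=O (running total 10).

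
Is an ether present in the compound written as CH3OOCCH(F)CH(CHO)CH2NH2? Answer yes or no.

Reading the structure from left to right:
  CH3OOC: CH3O–C(=O)–: carbonyl C bonded to C and to –OCH3 → ester (not ketone + ether).
  CH(F): halogen on an sp³ carbon → alkyl halide.
  CH(CHO): pendant –CHO: carbonyl C bonded to C and H → aldehyde.
  CH2NH2: –NH2 on an sp³ carbon with no adjacent C=O → amine.
In CH3OOC, the C–O–C oxygen is adjacent to a C=O, so it belongs to an ester, not an ether.
The groups actually present are: aldehyde, alkyl halide, amine, ester.

no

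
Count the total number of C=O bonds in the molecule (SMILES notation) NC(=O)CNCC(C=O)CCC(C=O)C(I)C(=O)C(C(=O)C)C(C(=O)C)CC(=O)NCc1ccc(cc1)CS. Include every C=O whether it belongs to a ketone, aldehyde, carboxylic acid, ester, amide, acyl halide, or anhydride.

7

H2NCO: amide, 1 C=O (running total 1).
CH(CHO): aldehyde, 1 C=O (running total 2).
CH(CHO): aldehyde, 1 C=O (running total 3).
CO: ketone, 1 C=O (running total 4).
CH(COCH3): ketone, 1 C=O (running total 5).
CH(COCH3): ketone, 1 C=O (running total 6).
CH2CONHCH2: amide, 1 C=O (running total 7).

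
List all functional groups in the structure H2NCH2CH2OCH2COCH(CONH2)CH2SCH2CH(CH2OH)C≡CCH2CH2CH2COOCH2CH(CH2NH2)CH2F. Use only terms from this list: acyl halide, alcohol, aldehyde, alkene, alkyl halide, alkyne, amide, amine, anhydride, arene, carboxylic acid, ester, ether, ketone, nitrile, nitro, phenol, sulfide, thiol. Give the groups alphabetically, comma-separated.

–NH2 on an sp³ carbon with no adjacent C=O → amine.
C–O–C with sp³ carbons on both sides and no adjacent C=O → ether.
–C(=O)– with carbon on both sides → ketone.
pendant –CONH2: carbonyl C bonded to C and N → amide.
C–S–C linkage → sulfide (thioether).
pendant –CH2OH on an sp³ backbone C → alcohol.
C≡C triple bond → alkyne.
–C(=O)–O–C with C on the carbonyl side → ester.
pendant –CH2NH2: N on sp³ C, no adjacent C=O → amine.
halogen on an sp³ carbon → alkyl halide.

alcohol, alkyl halide, alkyne, amide, amine, ester, ether, ketone, sulfide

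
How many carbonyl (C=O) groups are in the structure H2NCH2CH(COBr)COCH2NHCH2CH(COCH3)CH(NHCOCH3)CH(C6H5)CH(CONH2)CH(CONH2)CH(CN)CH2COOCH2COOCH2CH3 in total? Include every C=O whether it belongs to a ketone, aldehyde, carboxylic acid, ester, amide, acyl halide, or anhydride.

CH(COBr): acyl halide, 1 C=O (running total 1).
CO: ketone, 1 C=O (running total 2).
CH(COCH3): ketone, 1 C=O (running total 3).
CH(NHCOCH3): amide, 1 C=O (running total 4).
CH(CONH2): amide, 1 C=O (running total 5).
CH(CONH2): amide, 1 C=O (running total 6).
CH2COOCH2: ester, 1 C=O (running total 7).
COOCH2CH3: ester, 1 C=O (running total 8).

8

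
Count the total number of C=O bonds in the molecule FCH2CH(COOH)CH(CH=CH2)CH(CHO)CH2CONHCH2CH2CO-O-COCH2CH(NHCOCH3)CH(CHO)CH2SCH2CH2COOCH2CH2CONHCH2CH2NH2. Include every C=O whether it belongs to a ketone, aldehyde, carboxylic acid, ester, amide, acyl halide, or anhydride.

CH(COOH): carboxylic acid, 1 C=O (running total 1).
CH(CHO): aldehyde, 1 C=O (running total 2).
CH2CONHCH2: amide, 1 C=O (running total 3).
CH2CO-O-COCH2: anhydride, 2 C=O (running total 5).
CH(NHCOCH3): amide, 1 C=O (running total 6).
CH(CHO): aldehyde, 1 C=O (running total 7).
CH2COOCH2: ester, 1 C=O (running total 8).
CH2CONHCH2: amide, 1 C=O (running total 9).

9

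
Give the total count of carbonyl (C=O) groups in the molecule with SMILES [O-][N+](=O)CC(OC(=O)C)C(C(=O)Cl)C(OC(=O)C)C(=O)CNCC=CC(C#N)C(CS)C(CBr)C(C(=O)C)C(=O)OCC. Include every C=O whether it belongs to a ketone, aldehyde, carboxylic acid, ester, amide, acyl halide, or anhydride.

CH(OCOCH3): ester, 1 C=O (running total 1).
CH(COCl): acyl halide, 1 C=O (running total 2).
CH(OCOCH3): ester, 1 C=O (running total 3).
CO: ketone, 1 C=O (running total 4).
CH(COCH3): ketone, 1 C=O (running total 5).
COOCH2CH3: ester, 1 C=O (running total 6).

6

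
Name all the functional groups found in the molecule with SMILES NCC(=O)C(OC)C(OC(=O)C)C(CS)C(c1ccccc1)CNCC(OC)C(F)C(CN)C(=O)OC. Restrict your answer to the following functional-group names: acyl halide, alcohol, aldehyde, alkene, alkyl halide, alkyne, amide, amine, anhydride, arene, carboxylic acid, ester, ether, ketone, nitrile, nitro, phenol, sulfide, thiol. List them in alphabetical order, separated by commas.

–NH2 on an sp³ carbon with no adjacent C=O → amine.
–C(=O)– with carbon on both sides → ketone.
pendant –OCH3: C–O–C with sp³ C, no adjacent C=O → ether.
pendant –OC(=O)CH3: an acyloxy group → ester.
pendant –CH2SH → thiol.
pendant –C6H5: benzene ring → arene.
C–N–C with sp³ carbons and no adjacent C=O → amine (secondary).
pendant –OCH3: C–O–C with sp³ C, no adjacent C=O → ether.
halogen on an sp³ carbon → alkyl halide.
pendant –CH2NH2: N on sp³ C, no adjacent C=O → amine.
–C(=O)OCH3: carbonyl C bonded to C and to –OCH3 → ester (not ketone + ether).

alkyl halide, amine, arene, ester, ether, ketone, thiol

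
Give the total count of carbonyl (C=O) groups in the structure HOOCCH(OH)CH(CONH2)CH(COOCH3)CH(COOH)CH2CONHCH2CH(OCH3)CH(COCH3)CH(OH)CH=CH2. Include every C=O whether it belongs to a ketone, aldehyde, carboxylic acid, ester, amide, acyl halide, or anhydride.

HOOC: carboxylic acid, 1 C=O (running total 1).
CH(CONH2): amide, 1 C=O (running total 2).
CH(COOCH3): ester, 1 C=O (running total 3).
CH(COOH): carboxylic acid, 1 C=O (running total 4).
CH2CONHCH2: amide, 1 C=O (running total 5).
CH(COCH3): ketone, 1 C=O (running total 6).

6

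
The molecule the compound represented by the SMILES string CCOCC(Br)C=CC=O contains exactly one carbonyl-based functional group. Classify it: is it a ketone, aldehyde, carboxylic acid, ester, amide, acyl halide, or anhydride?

aldehyde

The carbonyl is in the CHO segment: terminal –CHO: carbonyl C bonded to H and C → aldehyde.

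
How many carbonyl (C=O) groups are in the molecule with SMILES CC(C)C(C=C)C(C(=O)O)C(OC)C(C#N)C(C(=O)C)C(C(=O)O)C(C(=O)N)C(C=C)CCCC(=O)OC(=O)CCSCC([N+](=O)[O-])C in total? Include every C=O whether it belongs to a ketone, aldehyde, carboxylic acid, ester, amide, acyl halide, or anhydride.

CH(COOH): carboxylic acid, 1 C=O (running total 1).
CH(COCH3): ketone, 1 C=O (running total 2).
CH(COOH): carboxylic acid, 1 C=O (running total 3).
CH(CONH2): amide, 1 C=O (running total 4).
CH2CO-O-COCH2: anhydride, 2 C=O (running total 6).

6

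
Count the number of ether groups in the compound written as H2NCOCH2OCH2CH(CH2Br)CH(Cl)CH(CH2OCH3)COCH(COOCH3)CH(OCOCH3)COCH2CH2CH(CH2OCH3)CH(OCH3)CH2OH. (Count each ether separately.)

–C(=O)NH2: carbonyl C bonded to C and to N → amide (the N is not a separate amine).
C–O–C with sp³ carbons on both sides and no adjacent C=O → ether.
pendant –CH2X: halogen on sp³ carbon → alkyl halide.
halogen on an sp³ carbon → alkyl halide.
pendant –CH2OCH3: C–O–C linkage → ether.
–C(=O)– with carbon on both sides → ketone.
pendant –COOCH3: carbonyl C bonded to C and –OCH3 → ester.
pendant –OC(=O)CH3: an acyloxy group → ester.
–C(=O)– with carbon on both sides → ketone.
pendant –CH2OCH3: C–O–C linkage → ether.
pendant –OCH3: C–O–C with sp³ C, no adjacent C=O → ether.
–OH on an sp³ carbon → alcohol.
Ether appears at: CH2OCH2, CH(CH2OCH3), CH(CH2OCH3), CH(OCH3) → 4.

4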